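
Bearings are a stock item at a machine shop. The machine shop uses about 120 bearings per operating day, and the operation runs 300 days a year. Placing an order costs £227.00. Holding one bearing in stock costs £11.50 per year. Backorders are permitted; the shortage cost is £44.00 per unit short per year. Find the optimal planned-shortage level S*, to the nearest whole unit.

S* ≈ 277 bearings

Annual demand D = 120 × 300 = 36,000.
With planned backorders, Q* = √(2DS/H) · √((H+B)/B).
√(2DS/H) = √(2 × 36,000 × 227 / 11.5) = 1192.148.
√((H+B)/B) = √((11.5+44)/44) = 1.1231.
Q* ≈ 1338.907.
S* = Q* · H/(H+B) = 1338.907 × 11.5/55.5 ≈ 277.431.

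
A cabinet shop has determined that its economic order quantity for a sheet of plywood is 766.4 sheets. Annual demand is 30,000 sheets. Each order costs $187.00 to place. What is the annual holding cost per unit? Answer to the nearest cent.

H ≈ $19.10

Invert the EOQ relation Q*² = 2DS/H.
From Q* = √(2DS/H): H = 2DS / Q*² = 2 × 30,000 × 187 / 766.4² = 19.1021.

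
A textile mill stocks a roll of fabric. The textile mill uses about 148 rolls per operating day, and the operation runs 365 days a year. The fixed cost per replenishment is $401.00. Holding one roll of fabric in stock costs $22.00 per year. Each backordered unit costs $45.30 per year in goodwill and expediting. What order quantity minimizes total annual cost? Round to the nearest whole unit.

Q* ≈ 1,710 rolls

Annual demand D = 148 × 365 = 54,020.
With planned backorders, Q* = √(2DS/H) · √((H+B)/B).
√(2DS/H) = √(2 × 54,020 × 401 / 22) = 1403.308.
√((H+B)/B) = √((22+45.3)/45.3) = 1.2189.
Q* ≈ 1710.455.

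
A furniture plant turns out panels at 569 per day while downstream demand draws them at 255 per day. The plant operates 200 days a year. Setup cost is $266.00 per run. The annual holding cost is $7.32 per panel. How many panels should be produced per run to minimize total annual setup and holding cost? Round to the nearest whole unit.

Annual demand D = 255 × 200 = 51,000.
Production build-up factor (1 − d/p) = 1 − 255/569 = 0.5518.
Q* = √(2DS / (H(1 − d/p))) = √(2 × 51,000 × 266 / (7.32 × 0.5518)).
= √(27,132,000 / 4.0395) ≈ 2591.652.

Q* ≈ 2,592 panels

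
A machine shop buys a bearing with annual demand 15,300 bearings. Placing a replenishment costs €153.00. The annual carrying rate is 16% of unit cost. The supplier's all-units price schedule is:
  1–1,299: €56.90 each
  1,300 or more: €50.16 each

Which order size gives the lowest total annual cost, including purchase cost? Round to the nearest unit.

Q* ≈ 1,300 bearings

Holding cost per unit per year at price C is H = 0.16·C.
Candidates are each tier's EOQ (if it falls in that tier) and each price-break quantity.
EOQ at €56.90 = 717.1 (feasible in tier 1): TC = 15,300×€56.90 + (15,300/717.1)×153 + (717.1/2)×0.16×€56.90 = €877,098.64.
EOQ at €50.16 = 763.8 < 1300, so use break Q=1300: TC = 15,300×€50.16 + (15,300/1300.0)×153 + (1300.0/2)×0.16×€50.16 = €774,465.33.
Lowest total cost is €774,465.33 at Q = 1300.0.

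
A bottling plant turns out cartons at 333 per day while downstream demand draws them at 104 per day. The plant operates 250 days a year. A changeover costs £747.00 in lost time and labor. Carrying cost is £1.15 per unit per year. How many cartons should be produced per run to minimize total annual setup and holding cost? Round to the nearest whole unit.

Q* ≈ 7,008 cartons

Annual demand D = 104 × 250 = 26,000.
Production build-up factor (1 − d/p) = 1 − 104/333 = 0.6877.
Q* = √(2DS / (H(1 − d/p))) = √(2 × 26,000 × 747 / (1.15 × 0.6877)).
= √(38,844,000 / 0.7908) ≈ 7008.377.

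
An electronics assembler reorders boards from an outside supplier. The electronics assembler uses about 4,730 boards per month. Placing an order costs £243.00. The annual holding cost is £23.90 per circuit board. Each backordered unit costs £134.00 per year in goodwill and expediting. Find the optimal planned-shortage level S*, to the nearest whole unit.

Annual demand D = 4,730 × 12 = 56,760.
With planned backorders, Q* = √(2DS/H) · √((H+B)/B).
√(2DS/H) = √(2 × 56,760 × 243 / 23.9) = 1074.337.
√((H+B)/B) = √((23.9+134)/134) = 1.0855.
Q* ≈ 1166.216.
S* = Q* · H/(H+B) = 1166.216 × 23.9/157.9 ≈ 176.520.

S* ≈ 177 boards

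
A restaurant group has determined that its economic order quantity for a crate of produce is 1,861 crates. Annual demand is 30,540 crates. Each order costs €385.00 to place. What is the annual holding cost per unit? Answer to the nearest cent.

H ≈ €6.79

Invert the EOQ relation Q*² = 2DS/H.
From Q* = √(2DS/H): H = 2DS / Q*² = 2 × 30,540 × 385 / 1,861² = 6.7900.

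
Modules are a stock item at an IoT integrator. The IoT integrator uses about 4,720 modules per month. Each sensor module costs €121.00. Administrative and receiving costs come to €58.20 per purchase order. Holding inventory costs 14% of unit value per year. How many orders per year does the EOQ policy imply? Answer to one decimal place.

N ≈ 90.8 orders per year

Annual demand D = 4,720 × 12 = 56,640.
Holding cost H = 0.14 × €121.00 = €16.9400 per unit per year.
Q* = √(2DS/H) = √(2 × 56,640 × 58.2 / 16.94) ≈ 623.85.
Orders per year = D / Q* = 56,640 / 623.85 ≈ 90.791.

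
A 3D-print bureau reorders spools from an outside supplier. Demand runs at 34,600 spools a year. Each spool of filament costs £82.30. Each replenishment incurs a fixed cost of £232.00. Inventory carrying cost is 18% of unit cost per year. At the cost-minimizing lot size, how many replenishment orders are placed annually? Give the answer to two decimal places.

N ≈ 33.24 orders per year

Holding cost H = 0.18 × £82.30 = £14.8140 per unit per year.
Q* = √(2DS/H) = √(2 × 34,600 × 232 / 14.814) ≈ 1041.02.
Orders per year = D / Q* = 34,600 / 1041.02 ≈ 33.236.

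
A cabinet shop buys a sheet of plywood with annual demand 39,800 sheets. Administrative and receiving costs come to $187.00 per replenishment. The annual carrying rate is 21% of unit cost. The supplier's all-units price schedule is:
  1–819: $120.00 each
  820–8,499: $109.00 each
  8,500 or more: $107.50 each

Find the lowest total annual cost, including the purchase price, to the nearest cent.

TC* ≈ $4,356,661.24

Holding cost per unit per year at price C is H = 0.21·C.
Candidates are each tier's EOQ (if it falls in that tier) and each price-break quantity.
EOQ at $120.00 = 768.6 (feasible in tier 1): TC = 39,800×$120.00 + (39,800/768.6)×187 + (768.6/2)×0.21×$120.00 = $4,795,367.68.
EOQ at $109.00 = 806.4 < 820, so use break Q=820: TC = 39,800×$109.00 + (39,800/820.0)×187 + (820.0/2)×0.21×$109.00 = $4,356,661.24.
EOQ at $107.50 = 812.0 < 8500, so use break Q=8500: TC = 39,800×$107.50 + (39,800/8500.0)×187 + (8500.0/2)×0.21×$107.50 = $4,375,319.35.
Lowest total cost among the candidates is at Q = 820.0.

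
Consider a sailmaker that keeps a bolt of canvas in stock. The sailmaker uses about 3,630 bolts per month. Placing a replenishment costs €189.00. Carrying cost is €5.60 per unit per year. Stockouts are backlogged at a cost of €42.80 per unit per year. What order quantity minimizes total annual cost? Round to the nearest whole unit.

Q* ≈ 1,823 bolts

Annual demand D = 3,630 × 12 = 43,560.
With planned backorders, Q* = √(2DS/H) · √((H+B)/B).
√(2DS/H) = √(2 × 43,560 × 189 / 5.6) = 1714.730.
√((H+B)/B) = √((5.6+42.8)/42.8) = 1.0634.
Q* ≈ 1823.462.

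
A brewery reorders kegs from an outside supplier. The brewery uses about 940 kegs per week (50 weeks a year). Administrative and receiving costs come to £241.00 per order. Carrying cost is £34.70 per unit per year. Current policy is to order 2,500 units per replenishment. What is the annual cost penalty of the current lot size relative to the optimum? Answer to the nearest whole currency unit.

Annual demand D = 940 × 50 = 47,000.
EOQ = √(2DS/H) = √(2 × 47,000 × 241 / 34.7) ≈ 807.99.
Cost at Q* = (D/Q*)S + (Q*/2)H = √(2DSH) ≈ £28,037.36.
Cost at Q = 2,500: (47,000/2,500)×241 + (2,500/2)×34.7 = £4,530.80 + £43,375.00 = £47,905.80.
Excess = £47,905.80 − £28,037.36 = £19,868.44.

Extra cost ≈ £19,868 per year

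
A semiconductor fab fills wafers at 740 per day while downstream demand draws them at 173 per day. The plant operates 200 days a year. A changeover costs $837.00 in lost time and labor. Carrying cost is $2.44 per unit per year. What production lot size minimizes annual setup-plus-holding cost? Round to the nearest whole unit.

Annual demand D = 173 × 200 = 34,600.
Production build-up factor (1 − d/p) = 1 − 173/740 = 0.7662.
Q* = √(2DS / (H(1 − d/p))) = √(2 × 34,600 × 837 / (2.44 × 0.7662)).
= √(57,920,400 / 1.8696) ≈ 5566.026.

Q* ≈ 5,566 wafers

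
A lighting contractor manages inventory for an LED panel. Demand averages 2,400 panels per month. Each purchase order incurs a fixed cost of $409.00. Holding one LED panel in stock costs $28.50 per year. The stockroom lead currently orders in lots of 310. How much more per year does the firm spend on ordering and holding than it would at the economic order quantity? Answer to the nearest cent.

Annual demand D = 2,400 × 12 = 28,800.
EOQ = √(2DS/H) = √(2 × 28,800 × 409 / 28.5) ≈ 909.18.
Cost at Q* = (D/Q*)S + (Q*/2)H = √(2DSH) ≈ $25,911.67.
Cost at Q = 310: (28,800/310)×409 + (310/2)×28.5 = $37,997.42 + $4,417.50 = $42,414.92.
Excess = $42,414.92 − $25,911.67 = $16,503.25.

Extra cost ≈ $16,503.25 per year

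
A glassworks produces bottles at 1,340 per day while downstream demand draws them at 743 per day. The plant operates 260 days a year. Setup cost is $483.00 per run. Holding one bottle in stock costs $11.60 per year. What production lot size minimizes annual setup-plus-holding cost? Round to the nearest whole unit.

Q* ≈ 6,009 bottles

Annual demand D = 743 × 260 = 193,180.
Production build-up factor (1 − d/p) = 1 − 743/1,340 = 0.4455.
Q* = √(2DS / (H(1 − d/p))) = √(2 × 193,180 × 483 / (11.6 × 0.4455)).
= √(186,611,880 / 5.1681) ≈ 6009.051.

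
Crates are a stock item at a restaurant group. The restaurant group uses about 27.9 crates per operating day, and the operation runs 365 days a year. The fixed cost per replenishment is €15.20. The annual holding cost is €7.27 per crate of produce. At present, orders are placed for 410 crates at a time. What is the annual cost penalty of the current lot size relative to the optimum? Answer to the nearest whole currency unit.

Extra cost ≈ €368 per year

Annual demand D = 27.9 × 365 = 10,183.5.
EOQ = √(2DS/H) = √(2 × 10,183.5 × 15.2 / 7.27) ≈ 206.36.
Cost at Q* = (D/Q*)S + (Q*/2)H = √(2DSH) ≈ €1,500.21.
Cost at Q = 410: (10,183.5/410)×15.2 + (410/2)×7.27 = €377.53 + €1,490.35 = €1,867.88.
Excess = €1,867.88 − €1,500.21 = €367.67.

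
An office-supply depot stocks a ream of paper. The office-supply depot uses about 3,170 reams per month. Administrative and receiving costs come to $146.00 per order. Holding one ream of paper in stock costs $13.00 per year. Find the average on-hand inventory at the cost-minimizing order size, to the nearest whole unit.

Average inventory ≈ 462 reams

Annual demand D = 3,170 × 12 = 38,040.
Q* = √(2DS/H) = √(2 × 38,040 × 146 / 13) ≈ 924.36.
Average inventory = Q*/2 ≈ 924.36 / 2 = 462.179.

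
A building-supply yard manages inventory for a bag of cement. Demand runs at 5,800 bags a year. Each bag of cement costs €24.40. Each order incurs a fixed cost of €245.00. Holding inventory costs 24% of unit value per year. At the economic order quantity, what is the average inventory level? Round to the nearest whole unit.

Holding cost H = 0.24 × €24.40 = €5.8560 per unit per year.
The optimal lot size = √(2DS/H) = √(2 × 5,800 × 245 / 5.856) ≈ 696.64.
Average inventory = Q*/2 ≈ 696.64 / 2 = 348.322.

Average inventory ≈ 348 bags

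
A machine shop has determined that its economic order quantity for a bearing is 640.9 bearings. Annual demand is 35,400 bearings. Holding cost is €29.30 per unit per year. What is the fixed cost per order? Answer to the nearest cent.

S ≈ €169.99

The basic EOQ model gives Q* = √(2DS/H); rearrange for the unknown.
From Q* = √(2DS/H): S = Q*²H / (2D) = 640.9² × 29.3 / (2 × 35,400) = 169.9867.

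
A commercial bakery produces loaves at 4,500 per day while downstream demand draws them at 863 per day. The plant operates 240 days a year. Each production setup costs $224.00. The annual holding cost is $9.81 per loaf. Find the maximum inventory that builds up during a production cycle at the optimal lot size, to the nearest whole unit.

I_max ≈ 2,765 loaves

Annual demand D = 863 × 240 = 207,120.
Production build-up factor (1 − d/p) = 1 − 863/4,500 = 0.8082.
Q* = √(2DS / (H(1 − d/p))) = √(2 × 207,120 × 224 / (9.81 × 0.8082)).
= √(92,789,760 / 7.9287) ≈ 3420.977.
Maximum inventory = Q*(1 − d/p) = 3420.977 × 0.8082 ≈ 2764.909.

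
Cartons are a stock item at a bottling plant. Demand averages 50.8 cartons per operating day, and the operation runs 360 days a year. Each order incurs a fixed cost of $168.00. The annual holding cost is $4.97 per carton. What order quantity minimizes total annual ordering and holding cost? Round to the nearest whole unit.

Annual demand D = 50.8 × 360 = 18,288.
EOQ = √(2DS / H) = √(2 × 18,288 × 168 / 4.97).
= √(6,144,768 / 4.97) = √1,236,371.831 ≈ 1111.923.

Q* ≈ 1,112 cartons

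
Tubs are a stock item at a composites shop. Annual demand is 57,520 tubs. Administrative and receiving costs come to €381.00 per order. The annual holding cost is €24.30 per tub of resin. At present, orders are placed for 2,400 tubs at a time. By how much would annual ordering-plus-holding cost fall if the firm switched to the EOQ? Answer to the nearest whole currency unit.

EOQ = √(2DS/H) = √(2 × 57,520 × 381 / 24.3) ≈ 1343.02.
Cost at Q* = (D/Q*)S + (Q*/2)H = √(2DSH) ≈ €32,635.48.
Cost at Q = 2,400: (57,520/2,400)×381 + (2,400/2)×24.3 = €9,131.30 + €29,160.00 = €38,291.30.
Excess = €38,291.30 − €32,635.48 = €5,655.82.

Extra cost ≈ €5,656 per year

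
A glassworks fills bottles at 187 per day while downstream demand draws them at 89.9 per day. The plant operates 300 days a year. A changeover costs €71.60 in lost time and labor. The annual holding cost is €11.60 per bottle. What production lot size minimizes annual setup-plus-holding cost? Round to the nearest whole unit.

Q* ≈ 801 bottles

Annual demand D = 89.9 × 300 = 26,970.
Production build-up factor (1 − d/p) = 1 − 89.9/187 = 0.5193.
Q* = √(2DS / (H(1 − d/p))) = √(2 × 26,970 × 71.6 / (11.6 × 0.5193)).
= √(3,862,104 / 6.0233) ≈ 800.745.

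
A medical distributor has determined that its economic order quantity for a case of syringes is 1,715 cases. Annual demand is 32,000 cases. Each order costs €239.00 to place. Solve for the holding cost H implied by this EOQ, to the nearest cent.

H ≈ €5.20

Squaring Q* = √(2DS/H) gives Q*² = 2DS/H.
From Q* = √(2DS/H): H = 2DS / Q*² = 2 × 32,000 × 239 / 1,715² = 5.2006.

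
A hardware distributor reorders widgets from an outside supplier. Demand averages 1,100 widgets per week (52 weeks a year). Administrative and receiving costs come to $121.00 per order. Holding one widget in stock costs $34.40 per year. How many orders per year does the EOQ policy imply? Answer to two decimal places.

N ≈ 90.17 orders per year

Annual demand D = 1,100 × 52 = 57,200.
EOQ = √(2DS/H) = √(2 × 57,200 × 121 / 34.4) ≈ 634.35.
Orders per year = D / Q* = 57,200 / 634.35 ≈ 90.172.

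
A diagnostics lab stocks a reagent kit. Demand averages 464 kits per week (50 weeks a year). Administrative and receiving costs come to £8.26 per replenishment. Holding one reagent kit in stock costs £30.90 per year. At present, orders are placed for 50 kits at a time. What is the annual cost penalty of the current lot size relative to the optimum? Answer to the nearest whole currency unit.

Annual demand D = 464 × 50 = 23,200.
EOQ = √(2DS/H) = √(2 × 23,200 × 8.26 / 30.9) ≈ 111.37.
Cost at Q* = (D/Q*)S + (Q*/2)H = √(2DSH) ≈ £3,441.35.
Cost at Q = 50: (23,200/50)×8.26 + (50/2)×30.9 = £3,832.64 + £772.50 = £4,605.14.
Excess = £4,605.14 − £3,441.35 = £1,163.79.

Extra cost ≈ £1,164 per year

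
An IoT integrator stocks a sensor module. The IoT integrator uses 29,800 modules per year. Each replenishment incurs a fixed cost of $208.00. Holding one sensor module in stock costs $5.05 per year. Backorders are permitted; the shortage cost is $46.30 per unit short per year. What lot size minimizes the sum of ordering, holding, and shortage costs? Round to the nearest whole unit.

Q* ≈ 1,650 modules

With planned backorders, Q* = √(2DS/H) · √((H+B)/B).
√(2DS/H) = √(2 × 29,800 × 208 / 5.05) = 1566.784.
√((H+B)/B) = √((5.05+46.3)/46.3) = 1.0531.
Q* ≈ 1650.019.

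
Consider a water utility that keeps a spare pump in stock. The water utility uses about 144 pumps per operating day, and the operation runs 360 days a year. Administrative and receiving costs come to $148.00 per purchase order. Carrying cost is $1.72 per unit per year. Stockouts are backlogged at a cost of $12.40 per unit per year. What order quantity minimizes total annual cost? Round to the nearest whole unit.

Annual demand D = 144 × 360 = 51,840.
With planned backorders, Q* = √(2DS/H) · √((H+B)/B).
√(2DS/H) = √(2 × 51,840 × 148 / 1.72) = 2986.855.
√((H+B)/B) = √((1.72+12.4)/12.4) = 1.0671.
Q* ≈ 3187.283.

Q* ≈ 3,187 pumps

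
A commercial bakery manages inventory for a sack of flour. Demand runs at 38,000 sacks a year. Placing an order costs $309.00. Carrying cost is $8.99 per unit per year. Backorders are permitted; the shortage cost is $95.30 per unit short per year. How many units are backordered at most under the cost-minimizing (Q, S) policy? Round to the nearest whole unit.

S* ≈ 146 sacks

With planned backorders, Q* = √(2DS/H) · √((H+B)/B).
√(2DS/H) = √(2 × 38,000 × 309 / 8.99) = 1616.241.
√((H+B)/B) = √((8.99+95.3)/95.3) = 1.0461.
Q* ≈ 1690.757.
S* = Q* · H/(H+B) = 1690.757 × 8.99/104.29 ≈ 145.746.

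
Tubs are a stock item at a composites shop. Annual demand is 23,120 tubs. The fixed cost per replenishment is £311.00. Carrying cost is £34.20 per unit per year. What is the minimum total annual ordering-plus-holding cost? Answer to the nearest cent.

EOQ = √(2DS/H) = √(2 × 23,120 × 311 / 34.2) ≈ 648.45.
At the optimum the two cost components are equal, so total cost = 2·(Q*/2)H = Q*·H.
Minimum total = √(2DSH) = √(2 × 23,120 × 311 × 34.2) ≈ 22176.968.

TC* ≈ £22,176.97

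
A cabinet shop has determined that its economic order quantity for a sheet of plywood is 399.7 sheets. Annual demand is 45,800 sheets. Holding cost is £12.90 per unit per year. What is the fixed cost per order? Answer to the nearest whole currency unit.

S ≈ £22

The basic EOQ model gives Q* = √(2DS/H); rearrange for the unknown.
From Q* = √(2DS/H): S = Q*²H / (2D) = 399.7² × 12.9 / (2 × 45,800) = 22.4990.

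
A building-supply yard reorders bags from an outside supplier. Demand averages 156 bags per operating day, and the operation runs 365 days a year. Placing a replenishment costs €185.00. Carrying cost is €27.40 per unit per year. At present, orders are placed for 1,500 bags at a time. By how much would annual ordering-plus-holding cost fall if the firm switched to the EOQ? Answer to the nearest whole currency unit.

Extra cost ≈ €3,546 per year

Annual demand D = 156 × 365 = 56,940.
EOQ = √(2DS/H) = √(2 × 56,940 × 185 / 27.4) ≈ 876.87.
Cost at Q* = (D/Q*)S + (Q*/2)H = √(2DSH) ≈ €24,026.19.
Cost at Q = 1,500: (56,940/1,500)×185 + (1,500/2)×27.4 = €7,022.60 + €20,550.00 = €27,572.60.
Excess = €27,572.60 − €24,026.19 = €3,546.41.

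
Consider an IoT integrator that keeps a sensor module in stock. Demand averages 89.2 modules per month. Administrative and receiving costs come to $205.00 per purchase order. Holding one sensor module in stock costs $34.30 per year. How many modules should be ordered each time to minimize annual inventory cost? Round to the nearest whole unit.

Q* ≈ 113 modules

Annual demand D = 89.2 × 12 = 1,070.4.
EOQ = √(2DS / H) = √(2 × 1,070.4 × 205 / 34.3).
= √(438,864 / 34.3) = √12,794.8688 ≈ 113.114.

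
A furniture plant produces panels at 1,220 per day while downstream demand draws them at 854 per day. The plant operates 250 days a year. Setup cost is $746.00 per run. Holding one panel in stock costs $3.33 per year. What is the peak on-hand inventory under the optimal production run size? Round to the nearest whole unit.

I_max ≈ 5,357 panels

Annual demand D = 854 × 250 = 213,500.
Production build-up factor (1 − d/p) = 1 − 854/1,220 = 0.3000.
Q* = √(2DS / (H(1 − d/p))) = √(2 × 213,500 × 746 / (3.33 × 0.3000)).
= √(318,542,000 / 0.999) ≈ 17856.676.
Maximum inventory = Q*(1 − d/p) = 17856.676 × 0.3000 ≈ 5357.003.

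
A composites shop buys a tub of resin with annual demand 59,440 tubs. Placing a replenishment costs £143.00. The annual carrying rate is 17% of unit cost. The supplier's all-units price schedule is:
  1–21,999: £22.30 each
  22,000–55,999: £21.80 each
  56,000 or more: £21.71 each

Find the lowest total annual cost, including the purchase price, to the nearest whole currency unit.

TC* ≈ £1,333,540

Holding cost per unit per year at price C is H = 0.17·C.
Evaluate total cost at each tier's feasible EOQ or, if the EOQ is below the tier, at the tier's minimum quantity.
EOQ at £22.30 = 2117.6 (feasible in tier 1): TC = 59,440×£22.30 + (59,440/2117.6)×143 + (2117.6/2)×0.17×£22.30 = £1,333,539.85.
EOQ at £21.80 = 2141.8 < 22000, so use break Q=22000: TC = 59,440×£21.80 + (59,440/22000.0)×143 + (22000.0/2)×0.17×£21.80 = £1,336,944.36.
EOQ at £21.71 = 2146.2 < 56000, so use break Q=56000: TC = 59,440×£21.71 + (59,440/56000.0)×143 + (56000.0/2)×0.17×£21.71 = £1,393,933.78.
Lowest total cost among the candidates is at Q = 2117.6.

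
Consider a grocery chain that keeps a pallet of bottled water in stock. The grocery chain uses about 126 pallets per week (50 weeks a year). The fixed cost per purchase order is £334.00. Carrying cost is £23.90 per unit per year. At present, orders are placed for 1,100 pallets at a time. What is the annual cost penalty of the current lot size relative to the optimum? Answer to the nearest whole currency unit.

Annual demand D = 126 × 50 = 6,300.
EOQ = √(2DS/H) = √(2 × 6,300 × 334 / 23.9) ≈ 419.62.
Cost at Q* = (D/Q*)S + (Q*/2)H = √(2DSH) ≈ £10,029.00.
Cost at Q = 1,100: (6,300/1,100)×334 + (1,100/2)×23.9 = £1,912.91 + £13,145.00 = £15,057.91.
Excess = £15,057.91 − £10,029.00 = £5,028.91.

Extra cost ≈ £5,029 per year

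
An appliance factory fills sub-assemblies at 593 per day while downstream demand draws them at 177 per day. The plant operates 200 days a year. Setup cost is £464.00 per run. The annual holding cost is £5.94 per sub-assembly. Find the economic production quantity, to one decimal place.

Q* ≈ 2,807.8 sub-assemblies

Annual demand D = 177 × 200 = 35,400.
Production build-up factor (1 − d/p) = 1 − 177/593 = 0.7015.
Q* = √(2DS / (H(1 − d/p))) = √(2 × 35,400 × 464 / (5.94 × 0.7015)).
= √(32,851,200 / 4.167) ≈ 2807.780.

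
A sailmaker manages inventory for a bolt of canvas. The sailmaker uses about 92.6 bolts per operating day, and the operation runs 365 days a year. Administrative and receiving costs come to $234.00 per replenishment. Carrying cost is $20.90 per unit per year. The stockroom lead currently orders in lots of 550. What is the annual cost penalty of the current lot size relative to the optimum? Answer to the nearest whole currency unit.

Extra cost ≈ $1,945 per year

Annual demand D = 92.6 × 365 = 33,799.
EOQ = √(2DS/H) = √(2 × 33,799 × 234 / 20.9) ≈ 869.96.
Cost at Q* = (D/Q*)S + (Q*/2)H = √(2DSH) ≈ $18,182.27.
Cost at Q = 550: (33,799/550)×234 + (550/2)×20.9 = $14,379.94 + $5,747.50 = $20,127.44.
Excess = $20,127.44 − $18,182.27 = $1,945.17.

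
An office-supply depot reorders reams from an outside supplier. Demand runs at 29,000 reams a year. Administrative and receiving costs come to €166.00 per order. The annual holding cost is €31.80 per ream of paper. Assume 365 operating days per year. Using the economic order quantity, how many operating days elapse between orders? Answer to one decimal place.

T ≈ 6.9 days

The optimal lot size = √(2DS/H) = √(2 × 29,000 × 166 / 31.8) ≈ 550.24.
Cycle time = Q*/D × 365 = 550.24 / 29,000 × 365 ≈ 6.925 days.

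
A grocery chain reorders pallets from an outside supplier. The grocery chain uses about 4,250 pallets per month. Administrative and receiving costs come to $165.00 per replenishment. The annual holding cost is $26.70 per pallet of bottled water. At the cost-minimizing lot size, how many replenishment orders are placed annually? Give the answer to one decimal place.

Annual demand D = 4,250 × 12 = 51,000.
The optimal lot size = √(2DS/H) = √(2 × 51,000 × 165 / 26.7) ≈ 793.94.
Orders per year = D / Q* = 51,000 / 793.94 ≈ 64.237.

N ≈ 64.2 orders per year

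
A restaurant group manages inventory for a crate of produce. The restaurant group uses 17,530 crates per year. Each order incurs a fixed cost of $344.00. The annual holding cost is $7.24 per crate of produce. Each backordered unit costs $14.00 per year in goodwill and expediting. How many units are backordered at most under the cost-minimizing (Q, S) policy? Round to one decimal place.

With planned backorders, Q* = √(2DS/H) · √((H+B)/B).
√(2DS/H) = √(2 × 17,530 × 344 / 7.24) = 1290.672.
√((H+B)/B) = √((7.24+14)/14) = 1.2317.
Q* ≈ 1589.751.
S* = Q* · H/(H+B) = 1589.751 × 7.24/21.24 ≈ 541.893.

S* ≈ 541.9 crates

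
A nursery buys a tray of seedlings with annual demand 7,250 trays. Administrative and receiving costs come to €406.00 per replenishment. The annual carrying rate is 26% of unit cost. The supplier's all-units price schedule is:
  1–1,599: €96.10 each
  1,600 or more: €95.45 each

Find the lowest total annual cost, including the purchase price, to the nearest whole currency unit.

Holding cost per unit per year at price C is H = 0.26·C.
Evaluate total cost at each tier's feasible EOQ or, if the EOQ is below the tier, at the tier's minimum quantity.
EOQ at €96.10 = 485.4 (feasible in tier 1): TC = 7,250×€96.10 + (7,250/485.4)×406 + (485.4/2)×0.26×€96.10 = €708,853.17.
EOQ at €95.45 = 487.0 < 1600, so use break Q=1600: TC = 7,250×€95.45 + (7,250/1600.0)×406 + (1600.0/2)×0.26×€95.45 = €713,705.79.
Lowest total cost among the candidates is at Q = 485.4.

TC* ≈ €708,853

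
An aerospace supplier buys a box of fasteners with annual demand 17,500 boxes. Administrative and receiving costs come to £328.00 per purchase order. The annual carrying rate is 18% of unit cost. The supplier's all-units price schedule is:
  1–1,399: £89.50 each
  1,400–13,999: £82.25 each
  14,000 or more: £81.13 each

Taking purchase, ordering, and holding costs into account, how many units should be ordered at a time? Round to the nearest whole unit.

Q* ≈ 1,400 boxes

Holding cost per unit per year at price C is H = 0.18·C.
Evaluate total cost at each tier's feasible EOQ or, if the EOQ is below the tier, at the tier's minimum quantity.
EOQ at £89.50 = 844.2 (feasible in tier 1): TC = 17,500×£89.50 + (17,500/844.2)×328 + (844.2/2)×0.18×£89.50 = £1,579,849.37.
EOQ at £82.25 = 880.6 < 1400, so use break Q=1400: TC = 17,500×£82.25 + (17,500/1400.0)×328 + (1400.0/2)×0.18×£82.25 = £1,453,838.50.
EOQ at £81.13 = 886.6 < 14000, so use break Q=14000: TC = 17,500×£81.13 + (17,500/14000.0)×328 + (14000.0/2)×0.18×£81.13 = £1,522,408.80.
Lowest total cost is £1,453,838.50 at Q = 1400.0.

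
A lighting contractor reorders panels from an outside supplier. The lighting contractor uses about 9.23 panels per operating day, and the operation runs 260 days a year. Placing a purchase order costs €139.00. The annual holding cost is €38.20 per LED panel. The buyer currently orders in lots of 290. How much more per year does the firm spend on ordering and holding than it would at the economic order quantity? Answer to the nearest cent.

Extra cost ≈ €1,640.99 per year

Annual demand D = 9.23 × 260 = 2,399.8.
EOQ = √(2DS/H) = √(2 × 2,399.8 × 139 / 38.2) ≈ 132.15.
Cost at Q* = (D/Q*)S + (Q*/2)H = √(2DSH) ≈ €5,048.26.
Cost at Q = 290: (2,399.8/290)×139 + (290/2)×38.2 = €1,150.25 + €5,539.00 = €6,689.25.
Excess = €6,689.25 − €5,048.26 = €1,640.99.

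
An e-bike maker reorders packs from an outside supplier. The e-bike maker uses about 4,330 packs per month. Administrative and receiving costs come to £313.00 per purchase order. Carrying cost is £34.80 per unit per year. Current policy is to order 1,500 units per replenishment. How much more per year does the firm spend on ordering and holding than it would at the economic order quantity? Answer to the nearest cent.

Extra cost ≈ £3,298.03 per year

Annual demand D = 4,330 × 12 = 51,960.
EOQ = √(2DS/H) = √(2 × 51,960 × 313 / 34.8) ≈ 966.79.
Cost at Q* = (D/Q*)S + (Q*/2)H = √(2DSH) ≈ £33,644.29.
Cost at Q = 1,500: (51,960/1,500)×313 + (1,500/2)×34.8 = £10,842.32 + £26,100.00 = £36,942.32.
Excess = £36,942.32 − £33,644.29 = £3,298.03.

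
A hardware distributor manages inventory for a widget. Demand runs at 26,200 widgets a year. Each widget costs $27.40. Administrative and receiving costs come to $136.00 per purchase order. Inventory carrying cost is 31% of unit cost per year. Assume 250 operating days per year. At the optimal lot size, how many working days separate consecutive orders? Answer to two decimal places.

T ≈ 8.74 days

Holding cost H = 0.31 × $27.40 = $8.4940 per unit per year.
Q* = √(2DS/H) = √(2 × 26,200 × 136 / 8.494) ≈ 915.97.
Cycle time = Q*/D × 250 = 915.97 / 26,200 × 250 ≈ 8.740 days.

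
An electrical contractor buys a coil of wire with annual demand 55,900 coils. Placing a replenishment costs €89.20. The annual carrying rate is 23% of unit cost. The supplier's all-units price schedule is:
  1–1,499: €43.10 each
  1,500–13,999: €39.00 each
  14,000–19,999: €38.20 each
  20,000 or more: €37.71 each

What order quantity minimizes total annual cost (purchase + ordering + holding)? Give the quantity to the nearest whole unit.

Holding cost per unit per year at price C is H = 0.23·C.
Candidates are each tier's EOQ (if it falls in that tier) and each price-break quantity.
EOQ at €43.10 = 1003.0 (feasible in tier 1): TC = 55,900×€43.10 + (55,900/1003.0)×89.2 + (1003.0/2)×0.23×€43.10 = €2,419,232.74.
EOQ at €39.00 = 1054.4 < 1500, so use break Q=1500: TC = 55,900×€39.00 + (55,900/1500.0)×89.2 + (1500.0/2)×0.23×€39.00 = €2,190,151.69.
EOQ at €38.20 = 1065.4 < 14000, so use break Q=14000: TC = 55,900×€38.20 + (55,900/14000.0)×89.2 + (14000.0/2)×0.23×€38.20 = €2,197,238.16.
EOQ at €37.71 = 1072.3 < 20000, so use break Q=20000: TC = 55,900×€37.71 + (55,900/20000.0)×89.2 + (20000.0/2)×0.23×€37.71 = €2,194,971.31.
Lowest total cost is €2,190,151.69 at Q = 1500.0.

Q* ≈ 1,500 coils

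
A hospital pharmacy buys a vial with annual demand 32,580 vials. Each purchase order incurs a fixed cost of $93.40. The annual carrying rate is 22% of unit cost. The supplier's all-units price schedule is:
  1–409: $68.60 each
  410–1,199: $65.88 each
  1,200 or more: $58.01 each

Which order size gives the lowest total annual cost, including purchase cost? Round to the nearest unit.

Q* ≈ 1,200 vials

Holding cost per unit per year at price C is H = 0.22·C.
Evaluate total cost at each tier's feasible EOQ or, if the EOQ is below the tier, at the tier's minimum quantity.
Tier 1 ($68.60): EOQ = 635.0 exceeds tier's upper bound 409, so this tier is dominated.
EOQ at $65.88 = 648.0 (feasible in tier 2): TC = 32,580×$65.88 + (32,580/648.0)×93.4 + (648.0/2)×0.22×$65.88 = $2,155,762.27.
EOQ at $58.01 = 690.6 < 1200, so use break Q=1200: TC = 32,580×$58.01 + (32,580/1200.0)×93.4 + (1200.0/2)×0.22×$58.01 = $1,900,158.93.
Lowest total cost is $1,900,158.93 at Q = 1200.0.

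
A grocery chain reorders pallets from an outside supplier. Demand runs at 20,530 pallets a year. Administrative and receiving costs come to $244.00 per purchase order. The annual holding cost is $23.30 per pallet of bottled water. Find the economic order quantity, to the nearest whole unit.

Q* ≈ 656 pallets

EOQ = √(2DS / H) = √(2 × 20,530 × 244 / 23.3).
= √(10,018,640 / 23.3) = √429,984.5494 ≈ 655.732.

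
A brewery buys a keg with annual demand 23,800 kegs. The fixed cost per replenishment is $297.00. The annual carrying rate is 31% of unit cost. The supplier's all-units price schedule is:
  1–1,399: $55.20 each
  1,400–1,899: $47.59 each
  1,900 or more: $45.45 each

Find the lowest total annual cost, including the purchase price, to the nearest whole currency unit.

Holding cost per unit per year at price C is H = 0.31·C.
For each price level, check whether its EOQ is feasible; otherwise the best quantity at that price is the breakpoint.
EOQ at $55.20 = 908.9 (feasible in tier 1): TC = 23,800×$55.20 + (23,800/908.9)×297 + (908.9/2)×0.31×$55.20 = $1,329,313.64.
EOQ at $47.59 = 978.9 < 1400, so use break Q=1400: TC = 23,800×$47.59 + (23,800/1400.0)×297 + (1400.0/2)×0.31×$47.59 = $1,148,018.03.
EOQ at $45.45 = 1001.7 < 1900, so use break Q=1900: TC = 23,800×$45.45 + (23,800/1900.0)×297 + (1900.0/2)×0.31×$45.45 = $1,098,815.34.
Lowest total cost among the candidates is at Q = 1900.0.

TC* ≈ $1,098,815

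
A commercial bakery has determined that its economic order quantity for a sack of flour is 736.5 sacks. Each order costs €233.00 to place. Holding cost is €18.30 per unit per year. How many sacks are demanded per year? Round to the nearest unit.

Squaring Q* = √(2DS/H) gives Q*² = 2DS/H.
From Q* = √(2DS/H): D = Q*²H / (2S) = 736.5² × 18.3 / (2 × 233) = 21301.524.

D ≈ 21,302 sacks per year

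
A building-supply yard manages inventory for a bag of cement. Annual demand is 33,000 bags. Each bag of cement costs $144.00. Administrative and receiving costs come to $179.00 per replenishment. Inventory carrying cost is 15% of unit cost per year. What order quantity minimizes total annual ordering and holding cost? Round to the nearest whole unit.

Q* ≈ 740 bags

Holding cost H = 0.15 × $144.00 = $21.6000 per unit per year.
EOQ = √(2DS / H) = √(2 × 33,000 × 179 / 21.6).
= √(11,814,000 / 21.6) = √546,944.4444 ≈ 739.557.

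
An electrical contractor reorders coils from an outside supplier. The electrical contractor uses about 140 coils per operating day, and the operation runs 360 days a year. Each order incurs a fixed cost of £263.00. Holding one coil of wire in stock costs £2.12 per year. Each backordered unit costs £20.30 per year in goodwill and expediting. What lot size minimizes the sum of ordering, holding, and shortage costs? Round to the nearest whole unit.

Annual demand D = 140 × 360 = 50,400.
With planned backorders, Q* = √(2DS/H) · √((H+B)/B).
√(2DS/H) = √(2 × 50,400 × 263 / 2.12) = 3536.228.
√((H+B)/B) = √((2.12+20.3)/20.3) = 1.0509.
Q* ≈ 3716.293.

Q* ≈ 3,716 coils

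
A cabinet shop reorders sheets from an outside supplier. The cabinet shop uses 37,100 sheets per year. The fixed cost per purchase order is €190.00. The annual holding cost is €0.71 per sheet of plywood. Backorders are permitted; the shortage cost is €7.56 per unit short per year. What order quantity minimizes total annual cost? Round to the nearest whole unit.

Q* ≈ 4,661 sheets

With planned backorders, Q* = √(2DS/H) · √((H+B)/B).
√(2DS/H) = √(2 × 37,100 × 190 / 0.71) = 4456.045.
√((H+B)/B) = √((0.71+7.56)/7.56) = 1.0459.
Q* ≈ 4660.596.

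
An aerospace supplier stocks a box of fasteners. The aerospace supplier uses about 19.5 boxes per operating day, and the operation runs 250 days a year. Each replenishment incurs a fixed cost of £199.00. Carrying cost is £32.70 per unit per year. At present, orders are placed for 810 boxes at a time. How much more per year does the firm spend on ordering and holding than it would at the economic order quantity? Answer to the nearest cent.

Annual demand D = 19.5 × 250 = 4,875.
EOQ = √(2DS/H) = √(2 × 4,875 × 199 / 32.7) ≈ 243.59.
Cost at Q* = (D/Q*)S + (Q*/2)H = √(2DSH) ≈ £7,965.31.
Cost at Q = 810: (4,875/810)×199 + (810/2)×32.7 = £1,197.69 + £13,243.50 = £14,441.19.
Excess = £14,441.19 − £7,965.31 = £6,475.87.

Extra cost ≈ £6,475.87 per year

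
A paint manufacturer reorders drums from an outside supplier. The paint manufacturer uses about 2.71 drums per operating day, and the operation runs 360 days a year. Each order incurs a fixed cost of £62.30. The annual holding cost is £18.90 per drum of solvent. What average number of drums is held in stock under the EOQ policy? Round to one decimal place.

Annual demand D = 2.71 × 360 = 975.6.
Q* = √(2DS/H) = √(2 × 975.6 × 62.3 / 18.9) ≈ 80.20.
Average inventory = Q*/2 ≈ 80.20 / 2 = 40.099.

Average inventory ≈ 40.1 drums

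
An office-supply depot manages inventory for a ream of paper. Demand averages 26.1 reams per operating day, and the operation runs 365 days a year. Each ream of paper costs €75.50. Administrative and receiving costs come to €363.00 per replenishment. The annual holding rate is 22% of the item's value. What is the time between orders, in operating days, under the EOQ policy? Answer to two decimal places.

Annual demand D = 26.1 × 365 = 9,526.5.
Holding cost H = 0.22 × €75.50 = €16.6100 per unit per year.
Q* = √(2DS/H) = √(2 × 9,526.5 × 363 / 16.61) ≈ 645.28.
Cycle time = Q*/D × 365 = 645.28 / 9,526.5 × 365 ≈ 24.723 days.

T ≈ 24.72 days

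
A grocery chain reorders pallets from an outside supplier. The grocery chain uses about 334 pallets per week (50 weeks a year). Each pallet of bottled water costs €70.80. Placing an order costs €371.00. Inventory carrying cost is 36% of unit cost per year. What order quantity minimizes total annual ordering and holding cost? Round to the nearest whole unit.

Q* ≈ 697 pallets

Annual demand D = 334 × 50 = 16,700.
Holding cost H = 0.36 × €70.80 = €25.4880 per unit per year.
EOQ = √(2DS / H) = √(2 × 16,700 × 371 / 25.488).
= √(12,391,400 / 25.488) = √486,166.0389 ≈ 697.256.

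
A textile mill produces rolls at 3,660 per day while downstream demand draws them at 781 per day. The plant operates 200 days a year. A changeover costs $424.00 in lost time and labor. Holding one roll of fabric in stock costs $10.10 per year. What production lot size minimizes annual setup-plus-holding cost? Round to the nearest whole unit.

Annual demand D = 781 × 200 = 156,200.
Production build-up factor (1 − d/p) = 1 − 781/3,660 = 0.7866.
Q* = √(2DS / (H(1 − d/p))) = √(2 × 156,200 × 424 / (10.1 × 0.7866)).
= √(132,457,600 / 7.9448) ≈ 4083.170.

Q* ≈ 4,083 rolls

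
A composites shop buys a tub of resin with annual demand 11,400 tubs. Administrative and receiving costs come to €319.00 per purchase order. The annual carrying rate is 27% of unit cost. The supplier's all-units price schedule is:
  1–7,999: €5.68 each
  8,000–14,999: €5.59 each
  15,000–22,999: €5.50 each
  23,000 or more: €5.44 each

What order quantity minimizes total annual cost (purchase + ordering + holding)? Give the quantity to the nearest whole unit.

Holding cost per unit per year at price C is H = 0.27·C.
Evaluate total cost at each tier's feasible EOQ or, if the EOQ is below the tier, at the tier's minimum quantity.
EOQ at €5.68 = 2177.7 (feasible in tier 1): TC = 11,400×€5.68 + (11,400/2177.7)×319 + (2177.7/2)×0.27×€5.68 = €68,091.79.
EOQ at €5.59 = 2195.2 < 8000, so use break Q=8000: TC = 11,400×€5.59 + (11,400/8000.0)×319 + (8000.0/2)×0.27×€5.59 = €70,217.77.
EOQ at €5.50 = 2213.1 < 15000, so use break Q=15000: TC = 11,400×€5.50 + (11,400/15000.0)×319 + (15000.0/2)×0.27×€5.50 = €74,079.94.
EOQ at €5.44 = 2225.3 < 23000, so use break Q=23000: TC = 11,400×€5.44 + (11,400/23000.0)×319 + (23000.0/2)×0.27×€5.44 = €79,065.31.
Lowest total cost is €68,091.79 at Q = 2177.7.

Q* ≈ 2,178 tubs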